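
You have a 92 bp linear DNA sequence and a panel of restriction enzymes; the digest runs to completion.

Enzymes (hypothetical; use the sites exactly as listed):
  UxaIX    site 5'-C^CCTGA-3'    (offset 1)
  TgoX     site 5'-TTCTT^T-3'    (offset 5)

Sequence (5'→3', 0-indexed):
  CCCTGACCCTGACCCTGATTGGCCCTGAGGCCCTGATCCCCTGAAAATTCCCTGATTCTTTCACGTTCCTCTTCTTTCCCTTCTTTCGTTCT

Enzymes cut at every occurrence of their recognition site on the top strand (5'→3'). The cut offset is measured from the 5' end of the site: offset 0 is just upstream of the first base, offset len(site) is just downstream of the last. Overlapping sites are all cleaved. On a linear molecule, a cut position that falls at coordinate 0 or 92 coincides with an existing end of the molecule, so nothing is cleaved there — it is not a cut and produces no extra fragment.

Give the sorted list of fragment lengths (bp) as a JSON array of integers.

Scan for sites:
  UxaIX (CCCTGA, off=1): starts [0, 6, 12, 22, 30, 38, 49] → cuts [1, 7, 13, 23, 31, 39, 50]
  TgoX (TTCTTT, off=5): starts [55, 71, 80] → cuts [60, 76, 85]

Pooled cuts: [1, 7, 13, 23, 31, 39, 50, 60, 76, 85]

Fragments:
  [0,1): 1 bp
  [1,7): 6 bp
  [7,13): 6 bp
  [13,23): 10 bp
  [23,31): 8 bp
  [31,39): 8 bp
  [39,50): 11 bp
  [50,60): 10 bp
  [60,76): 16 bp
  [76,85): 9 bp
  [85,92): 7 bp

[1,6,6,7,8,8,9,10,10,11,16]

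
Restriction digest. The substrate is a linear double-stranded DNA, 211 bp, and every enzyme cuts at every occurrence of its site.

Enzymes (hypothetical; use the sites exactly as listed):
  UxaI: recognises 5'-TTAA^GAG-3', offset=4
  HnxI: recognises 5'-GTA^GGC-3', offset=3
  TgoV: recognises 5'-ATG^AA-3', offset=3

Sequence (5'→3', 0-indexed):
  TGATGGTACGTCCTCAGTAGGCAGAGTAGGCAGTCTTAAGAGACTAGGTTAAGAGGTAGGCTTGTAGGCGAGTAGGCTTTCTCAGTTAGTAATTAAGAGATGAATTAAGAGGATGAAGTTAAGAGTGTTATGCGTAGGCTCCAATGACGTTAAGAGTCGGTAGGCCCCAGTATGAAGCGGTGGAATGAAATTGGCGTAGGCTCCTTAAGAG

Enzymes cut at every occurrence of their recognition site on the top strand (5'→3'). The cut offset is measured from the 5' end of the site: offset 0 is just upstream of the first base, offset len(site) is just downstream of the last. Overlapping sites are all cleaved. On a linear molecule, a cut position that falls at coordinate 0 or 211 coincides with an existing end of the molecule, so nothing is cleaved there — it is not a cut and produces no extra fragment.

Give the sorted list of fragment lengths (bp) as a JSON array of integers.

[3,6,6,6,7,7,8,8,9,9,10,11,11,12,13,13,14,17,19,22]

Site scan:
  UxaI (TTAAGAG, off=4): starts [35, 48, 92, 104, 118, 149, 204] → cuts [39, 52, 96, 108, 122, 153, 208]
  HnxI (GTAGGC, off=3): starts [16, 25, 55, 63, 71, 133, 159, 195] → cuts [19, 28, 58, 66, 74, 136, 162, 198]
  TgoV (ATGAA, off=3): starts [99, 112, 171, 184] → cuts [102, 115, 174, 187]

Pooled cuts: [19, 28, 39, 52, 58, 66, 74, 96, 102, 108, 115, 122, 136, 153, 162, 174, 187, 198, 208]

Fragment lengths:
  [0,19): 19 bp
  [19,28): 9 bp
  [28,39): 11 bp
  [39,52): 13 bp
  [52,58): 6 bp
  [58,66): 8 bp
  [66,74): 8 bp
  [74,96): 22 bp
  [96,102): 6 bp
  [102,108): 6 bp
  [108,115): 7 bp
  [115,122): 7 bp
  [122,136): 14 bp
  [136,153): 17 bp
  [153,162): 9 bp
  [162,174): 12 bp
  [174,187): 13 bp
  [187,198): 11 bp
  [198,208): 10 bp
  [208,211): 3 bp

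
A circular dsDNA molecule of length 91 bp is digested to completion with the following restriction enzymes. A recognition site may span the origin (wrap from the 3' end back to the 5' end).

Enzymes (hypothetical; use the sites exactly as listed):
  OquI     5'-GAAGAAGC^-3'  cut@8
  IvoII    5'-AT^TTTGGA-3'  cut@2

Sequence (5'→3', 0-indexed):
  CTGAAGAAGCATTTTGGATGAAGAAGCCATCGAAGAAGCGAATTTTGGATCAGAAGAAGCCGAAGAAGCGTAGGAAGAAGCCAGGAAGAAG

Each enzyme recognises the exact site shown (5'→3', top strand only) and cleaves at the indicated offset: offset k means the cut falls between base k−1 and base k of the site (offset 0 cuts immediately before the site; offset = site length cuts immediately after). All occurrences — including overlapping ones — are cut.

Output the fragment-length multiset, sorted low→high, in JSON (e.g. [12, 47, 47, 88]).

Scan for sites:
  OquI (GAAGAAGC, off=8): starts [2, 19, 31, 52, 61, 73, 84] → cuts [1, 10, 27, 39, 60, 69, 81]
  IvoII (ATTTTGGA, off=2): starts [10, 41] → cuts [12, 43]

Pooled cuts: [1, 10, 12, 27, 39, 43, 60, 69, 81]

Fragments:
  1→10: 9 bp
  10→12: 2 bp
  12→27: 15 bp
  27→39: 12 bp
  39→43: 4 bp
  43→60: 17 bp
  60→69: 9 bp
  69→81: 12 bp
  81→1 (wrap): 91-81+1 = 11 bp

[2,4,9,9,11,12,12,15,17]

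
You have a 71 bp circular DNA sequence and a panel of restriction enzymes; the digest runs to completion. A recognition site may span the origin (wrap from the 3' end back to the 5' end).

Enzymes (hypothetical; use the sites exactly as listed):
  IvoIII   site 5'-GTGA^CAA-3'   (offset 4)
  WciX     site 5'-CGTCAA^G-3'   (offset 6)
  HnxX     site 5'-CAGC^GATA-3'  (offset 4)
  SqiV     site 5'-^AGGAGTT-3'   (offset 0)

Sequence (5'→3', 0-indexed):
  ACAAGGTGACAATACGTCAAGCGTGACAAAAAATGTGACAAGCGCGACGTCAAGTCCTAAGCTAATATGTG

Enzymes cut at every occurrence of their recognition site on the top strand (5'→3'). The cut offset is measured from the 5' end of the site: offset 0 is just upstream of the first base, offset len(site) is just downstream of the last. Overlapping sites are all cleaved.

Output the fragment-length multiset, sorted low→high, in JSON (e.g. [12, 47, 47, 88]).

Per-enzyme occurrences:
  IvoIII (GTGACAA, off=4): starts [5, 22, 34, 68] → cuts [1, 9, 26, 38]
  WciX (CGTCAAG, off=6): starts [14, 47] → cuts [20, 53]
  HnxX (CAGCGATA, off=4): no sites
  SqiV (AGGAGTT, off=0): no sites

All cut coordinates (distinct, sorted): [1, 9, 20, 26, 38, 53]

Fragment lengths:
  1→9: 8 bp
  9→20: 11 bp
  20→26: 6 bp
  26→38: 12 bp
  38→53: 15 bp
  53→1 (wrap): 71-53+1 = 19 bp

[6,8,11,12,15,19]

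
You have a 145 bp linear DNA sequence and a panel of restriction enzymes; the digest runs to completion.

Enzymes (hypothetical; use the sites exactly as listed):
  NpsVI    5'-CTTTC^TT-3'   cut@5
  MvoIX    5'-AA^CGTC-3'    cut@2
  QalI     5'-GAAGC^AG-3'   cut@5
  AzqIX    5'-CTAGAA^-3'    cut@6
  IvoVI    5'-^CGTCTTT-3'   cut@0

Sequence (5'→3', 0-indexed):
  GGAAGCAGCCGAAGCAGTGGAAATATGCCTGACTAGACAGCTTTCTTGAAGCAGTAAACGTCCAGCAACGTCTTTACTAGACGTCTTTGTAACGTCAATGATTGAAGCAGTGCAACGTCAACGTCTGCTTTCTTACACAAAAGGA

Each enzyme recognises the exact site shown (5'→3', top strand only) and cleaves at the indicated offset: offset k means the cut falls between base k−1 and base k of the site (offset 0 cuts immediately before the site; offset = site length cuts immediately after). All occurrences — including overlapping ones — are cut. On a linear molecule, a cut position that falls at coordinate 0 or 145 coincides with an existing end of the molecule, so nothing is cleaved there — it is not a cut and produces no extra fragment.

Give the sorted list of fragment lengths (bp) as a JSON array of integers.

Per-enzyme occurrences:
  NpsVI (CTTTCTT, off=5): starts [40, 127] → cuts [45, 132]
  MvoIX (AACGTC, off=2): starts [56, 66, 90, 113, 119] → cuts [58, 68, 92, 115, 121]
  QalI (GAAGCAG, off=5): starts [1, 10, 47, 103] → cuts [6, 15, 52, 108]
  AzqIX (CTAGAA, off=6): no sites
  IvoVI (CGTCTTT, off=0): starts [68, 81] → cuts [68, 81]

All cut coordinates (distinct, sorted): [6, 15, 45, 52, 58, 68, 81, 92, 108, 115, 121, 132]

Fragments:
  [0,6): 6 bp
  [6,15): 9 bp
  [15,45): 30 bp
  [45,52): 7 bp
  [52,58): 6 bp
  [58,68): 10 bp
  [68,81): 13 bp
  [81,92): 11 bp
  [92,108): 16 bp
  [108,115): 7 bp
  [115,121): 6 bp
  [121,132): 11 bp
  [132,145): 13 bp

[6,6,6,7,7,9,10,11,11,13,13,16,30]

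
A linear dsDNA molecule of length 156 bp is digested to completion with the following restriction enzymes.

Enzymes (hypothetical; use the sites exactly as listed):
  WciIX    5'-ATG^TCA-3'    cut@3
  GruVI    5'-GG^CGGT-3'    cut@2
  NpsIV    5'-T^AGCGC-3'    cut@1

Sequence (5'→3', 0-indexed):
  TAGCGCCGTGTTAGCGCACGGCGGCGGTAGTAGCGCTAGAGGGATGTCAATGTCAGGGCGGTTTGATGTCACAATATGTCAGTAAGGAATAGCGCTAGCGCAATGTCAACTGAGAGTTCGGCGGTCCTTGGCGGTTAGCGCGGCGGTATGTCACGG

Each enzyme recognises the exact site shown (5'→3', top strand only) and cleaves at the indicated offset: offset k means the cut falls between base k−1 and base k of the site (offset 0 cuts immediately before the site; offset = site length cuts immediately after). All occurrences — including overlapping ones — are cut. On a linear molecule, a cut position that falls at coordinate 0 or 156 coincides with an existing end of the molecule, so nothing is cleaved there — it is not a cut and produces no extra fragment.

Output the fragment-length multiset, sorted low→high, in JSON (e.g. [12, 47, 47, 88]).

Site scan:
  WciIX (ATGTCA, off=3): starts [43, 49, 65, 75, 102, 147] → cuts [46, 52, 68, 78, 105, 150]
  GruVI (GGCGGT, off=2): starts [22, 56, 119, 129, 141] → cuts [24, 58, 121, 131, 143]
  NpsIV (TAGCGC, off=1): starts [0, 11, 30, 89, 95, 135] → cuts [1, 12, 31, 90, 96, 136]

All cut coordinates (distinct, sorted): [1, 12, 24, 31, 46, 52, 58, 68, 78, 90, 96, 105, 121, 131, 136, 143, 150]

Fragments:
  [0,1): 1 bp
  [1,12): 11 bp
  [12,24): 12 bp
  [24,31): 7 bp
  [31,46): 15 bp
  [46,52): 6 bp
  [52,58): 6 bp
  [58,68): 10 bp
  [68,78): 10 bp
  [78,90): 12 bp
  [90,96): 6 bp
  [96,105): 9 bp
  [105,121): 16 bp
  [121,131): 10 bp
  [131,136): 5 bp
  [136,143): 7 bp
  [143,150): 7 bp
  [150,156): 6 bp

[1,5,6,6,6,6,7,7,7,9,10,10,10,11,12,12,15,16]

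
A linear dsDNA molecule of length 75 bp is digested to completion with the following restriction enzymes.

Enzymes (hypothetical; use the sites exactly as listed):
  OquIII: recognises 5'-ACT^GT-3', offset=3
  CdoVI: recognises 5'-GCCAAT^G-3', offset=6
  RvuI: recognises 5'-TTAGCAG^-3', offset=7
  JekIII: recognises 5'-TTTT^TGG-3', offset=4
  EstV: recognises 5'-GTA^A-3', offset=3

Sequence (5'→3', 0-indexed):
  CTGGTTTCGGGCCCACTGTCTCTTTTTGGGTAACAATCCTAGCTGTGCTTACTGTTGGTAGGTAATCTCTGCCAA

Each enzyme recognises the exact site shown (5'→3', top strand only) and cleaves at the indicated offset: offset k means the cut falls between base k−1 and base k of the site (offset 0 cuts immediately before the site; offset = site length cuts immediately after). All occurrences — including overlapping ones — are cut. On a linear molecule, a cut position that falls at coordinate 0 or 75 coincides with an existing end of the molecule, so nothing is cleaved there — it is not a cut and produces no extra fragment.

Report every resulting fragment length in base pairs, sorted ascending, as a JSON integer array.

Per-enzyme occurrences:
  OquIII (ACTGT, off=3): starts [14, 50] → cuts [17, 53]
  CdoVI (GCCAATG, off=6): no sites
  RvuI (TTAGCAG, off=7): no sites
  JekIII (TTTTTGG, off=4): starts [22] → cuts [26]
  EstV (GTAA, off=3): starts [29, 61] → cuts [32, 64]

All cut coordinates (distinct, sorted): [17, 26, 32, 53, 64]

Fragment lengths:
  [0,17): 17 bp
  [17,26): 9 bp
  [26,32): 6 bp
  [32,53): 21 bp
  [53,64): 11 bp
  [64,75): 11 bp

[6,9,11,11,17,21]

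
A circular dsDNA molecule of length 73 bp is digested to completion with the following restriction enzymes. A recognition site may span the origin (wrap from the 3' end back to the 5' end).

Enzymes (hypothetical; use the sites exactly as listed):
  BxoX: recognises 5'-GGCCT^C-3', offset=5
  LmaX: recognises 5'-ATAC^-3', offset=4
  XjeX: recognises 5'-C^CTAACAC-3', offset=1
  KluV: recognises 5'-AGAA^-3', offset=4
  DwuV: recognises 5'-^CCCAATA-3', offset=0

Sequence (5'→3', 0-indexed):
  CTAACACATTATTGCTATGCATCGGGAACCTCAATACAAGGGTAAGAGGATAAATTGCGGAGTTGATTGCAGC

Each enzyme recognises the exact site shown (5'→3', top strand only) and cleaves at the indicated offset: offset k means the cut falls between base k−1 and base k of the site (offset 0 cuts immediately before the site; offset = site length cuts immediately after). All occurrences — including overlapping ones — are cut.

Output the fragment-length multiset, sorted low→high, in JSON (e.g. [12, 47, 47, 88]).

Scan for sites:
  BxoX (GGCCTC, off=5): no sites
  LmaX ATAC/4: at [33] ⇒ [37]
  XjeX CCTAACAC/1: at [72] ⇒ [0]
  KluV (AGAA, off=4): no sites
  DwuV (CCCAATA, off=0): no sites

Pooled cuts: [0, 37]

Fragments:
  0→37: 37 bp
  37→0 (wrap): 73-37+0 = 36 bp

[36,37]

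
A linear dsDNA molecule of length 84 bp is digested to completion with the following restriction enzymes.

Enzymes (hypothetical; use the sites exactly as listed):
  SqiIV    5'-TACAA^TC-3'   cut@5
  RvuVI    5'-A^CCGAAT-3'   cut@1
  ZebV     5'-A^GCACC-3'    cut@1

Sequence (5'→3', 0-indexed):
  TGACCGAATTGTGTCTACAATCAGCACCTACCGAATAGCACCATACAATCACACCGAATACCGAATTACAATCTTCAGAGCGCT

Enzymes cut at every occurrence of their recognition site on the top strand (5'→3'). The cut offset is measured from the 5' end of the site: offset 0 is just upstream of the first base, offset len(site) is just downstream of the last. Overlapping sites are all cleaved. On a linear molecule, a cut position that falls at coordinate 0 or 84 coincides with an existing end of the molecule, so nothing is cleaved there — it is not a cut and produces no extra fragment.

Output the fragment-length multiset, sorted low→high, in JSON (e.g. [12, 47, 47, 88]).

[3,3,5,7,7,7,11,11,13,17]

Scan for sites:
  SqiIV (TACAATC, off=5): starts [15, 43, 66] → cuts [20, 48, 71]
  RvuVI (ACCGAAT, off=1): starts [2, 29, 52, 59] → cuts [3, 30, 53, 60]
  ZebV (AGCACC, off=1): starts [22, 36] → cuts [23, 37]

All cut coordinates (distinct, sorted): [3, 20, 23, 30, 37, 48, 53, 60, 71]

Fragments:
  [0,3): 3 bp
  [3,20): 17 bp
  [20,23): 3 bp
  [23,30): 7 bp
  [30,37): 7 bp
  [37,48): 11 bp
  [48,53): 5 bp
  [53,60): 7 bp
  [60,71): 11 bp
  [71,84): 13 bp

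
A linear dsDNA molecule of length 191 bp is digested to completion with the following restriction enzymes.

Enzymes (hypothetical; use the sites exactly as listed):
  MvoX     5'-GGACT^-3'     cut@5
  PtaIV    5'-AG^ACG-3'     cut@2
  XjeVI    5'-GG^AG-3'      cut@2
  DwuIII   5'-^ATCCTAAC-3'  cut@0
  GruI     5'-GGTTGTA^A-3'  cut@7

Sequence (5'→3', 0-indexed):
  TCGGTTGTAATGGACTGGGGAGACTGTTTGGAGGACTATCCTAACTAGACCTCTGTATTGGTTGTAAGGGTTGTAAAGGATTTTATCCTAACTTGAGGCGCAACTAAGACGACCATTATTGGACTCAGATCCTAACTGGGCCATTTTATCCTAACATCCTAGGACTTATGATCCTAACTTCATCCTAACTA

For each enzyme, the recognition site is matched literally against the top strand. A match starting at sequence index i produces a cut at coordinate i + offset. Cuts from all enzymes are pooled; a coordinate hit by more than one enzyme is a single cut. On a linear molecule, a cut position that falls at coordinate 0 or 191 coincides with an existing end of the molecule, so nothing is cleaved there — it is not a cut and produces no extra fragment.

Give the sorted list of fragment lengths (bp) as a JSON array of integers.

[3,4,4,6,7,9,9,9,10,11,11,17,19,19,24,29]

Site scan:
  MvoX (GGACT, off=5): starts [11, 32, 120, 161] → cuts [16, 37, 125, 166]
  PtaIV (AGACG, off=2): starts [106] → cuts [108]
  XjeVI (GGAG, off=2): starts [18, 29] → cuts [20, 31]
  DwuIII (ATCCTAAC, off=0): starts [37, 84, 128, 147, 170, 181] → cuts [37, 84, 128, 147, 170, 181]
  GruI (GGTTGTAA, off=7): starts [2, 59, 68] → cuts [9, 66, 75]

Pooled cuts: [9, 16, 20, 31, 37, 66, 75, 84, 108, 125, 128, 147, 166, 170, 181]

Fragment lengths:
  [0,9): 9 bp
  [9,16): 7 bp
  [16,20): 4 bp
  [20,31): 11 bp
  [31,37): 6 bp
  [37,66): 29 bp
  [66,75): 9 bp
  [75,84): 9 bp
  [84,108): 24 bp
  [108,125): 17 bp
  [125,128): 3 bp
  [128,147): 19 bp
  [147,166): 19 bp
  [166,170): 4 bp
  [170,181): 11 bp
  [181,191): 10 bp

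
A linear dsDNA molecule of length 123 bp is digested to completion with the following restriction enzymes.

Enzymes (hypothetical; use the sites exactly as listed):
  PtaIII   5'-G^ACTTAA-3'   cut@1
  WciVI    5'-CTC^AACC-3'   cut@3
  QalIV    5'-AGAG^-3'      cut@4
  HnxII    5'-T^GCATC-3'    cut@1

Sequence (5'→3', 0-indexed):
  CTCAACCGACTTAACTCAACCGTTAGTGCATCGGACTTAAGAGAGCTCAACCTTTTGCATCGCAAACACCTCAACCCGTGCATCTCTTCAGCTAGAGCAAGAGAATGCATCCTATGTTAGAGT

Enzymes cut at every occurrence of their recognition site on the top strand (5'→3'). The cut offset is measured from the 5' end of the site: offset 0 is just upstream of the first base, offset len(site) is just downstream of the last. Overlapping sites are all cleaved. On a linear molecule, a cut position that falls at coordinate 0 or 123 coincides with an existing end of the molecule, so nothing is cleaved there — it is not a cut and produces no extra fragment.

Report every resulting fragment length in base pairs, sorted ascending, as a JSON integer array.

[1,2,3,3,3,5,6,7,7,8,9,9,10,16,16,18]

Site scan:
  PtaIII GACTTAA/1: at [7, 33] ⇒ [8, 34]
  WciVI CTCAACC/3: at [0, 14, 45, 69] ⇒ [3, 17, 48, 72]
  QalIV AGAG/4: at [39, 41, 93, 99, 118] ⇒ [43, 45, 97, 103, 122]
  HnxII TGCATC/1: at [26, 55, 78, 105] ⇒ [27, 56, 79, 106]

All cut coordinates (distinct, sorted): [3, 8, 17, 27, 34, 43, 45, 48, 56, 72, 79, 97, 103, 106, 122]

Fragment lengths:
  [0,3): 3 bp
  [3,8): 5 bp
  [8,17): 9 bp
  [17,27): 10 bp
  [27,34): 7 bp
  [34,43): 9 bp
  [43,45): 2 bp
  [45,48): 3 bp
  [48,56): 8 bp
  [56,72): 16 bp
  [72,79): 7 bp
  [79,97): 18 bp
  [97,103): 6 bp
  [103,106): 3 bp
  [106,122): 16 bp
  [122,123): 1 bp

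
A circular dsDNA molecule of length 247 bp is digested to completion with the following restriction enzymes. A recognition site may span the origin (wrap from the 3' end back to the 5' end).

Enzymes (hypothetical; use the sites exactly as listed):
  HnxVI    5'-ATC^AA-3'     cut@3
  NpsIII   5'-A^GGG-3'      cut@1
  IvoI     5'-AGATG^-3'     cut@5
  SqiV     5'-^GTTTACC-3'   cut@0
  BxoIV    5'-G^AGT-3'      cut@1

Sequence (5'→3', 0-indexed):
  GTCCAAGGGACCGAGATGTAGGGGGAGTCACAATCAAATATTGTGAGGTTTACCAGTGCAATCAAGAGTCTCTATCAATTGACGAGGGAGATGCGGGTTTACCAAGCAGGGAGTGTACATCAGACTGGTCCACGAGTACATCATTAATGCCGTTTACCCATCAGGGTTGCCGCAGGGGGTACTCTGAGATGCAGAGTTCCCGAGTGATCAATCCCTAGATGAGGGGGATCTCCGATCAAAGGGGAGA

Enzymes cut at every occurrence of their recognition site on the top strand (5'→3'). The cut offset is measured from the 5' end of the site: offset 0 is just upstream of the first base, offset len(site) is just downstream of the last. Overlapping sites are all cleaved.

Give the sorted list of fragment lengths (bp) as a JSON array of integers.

Per-enzyme occurrences:
  HnxVI (ATCAA, off=3): starts [32, 60, 73, 206, 234] → cuts [35, 63, 76, 209, 237]
  NpsIII (AGGG, off=1): starts [5, 19, 84, 107, 162, 173, 221, 239] → cuts [6, 20, 85, 108, 163, 174, 222, 240]
  IvoI (AGATG, off=5): starts [13, 88, 186, 216] → cuts [18, 93, 191, 221]
  SqiV (GTTTACC, off=0): starts [47, 96, 151] → cuts [47, 96, 151]
  BxoIV (GAGT, off=1): starts [24, 65, 110, 133, 193, 201, 245] → cuts [25, 66, 111, 134, 194, 202, 246]

All cut coordinates (distinct, sorted): [6, 18, 20, 25, 35, 47, 63, 66, 76, 85, 93, 96, 108, 111, 134, 151, 163, 174, 191, 194, 202, 209, 221, 222, 237, 240, 246]

Fragments:
  6→18: 12 bp
  18→20: 2 bp
  20→25: 5 bp
  25→35: 10 bp
  35→47: 12 bp
  47→63: 16 bp
  63→66: 3 bp
  66→76: 10 bp
  76→85: 9 bp
  85→93: 8 bp
  93→96: 3 bp
  96→108: 12 bp
  108→111: 3 bp
  111→134: 23 bp
  134→151: 17 bp
  151→163: 12 bp
  163→174: 11 bp
  174→191: 17 bp
  191→194: 3 bp
  194→202: 8 bp
  202→209: 7 bp
  209→221: 12 bp
  221→222: 1 bp
  222→237: 15 bp
  237→240: 3 bp
  240→246: 6 bp
  246→6 (wrap): 247-246+6 = 7 bp

[1,2,3,3,3,3,3,5,6,7,7,8,8,9,10,10,11,12,12,12,12,12,15,16,17,17,23]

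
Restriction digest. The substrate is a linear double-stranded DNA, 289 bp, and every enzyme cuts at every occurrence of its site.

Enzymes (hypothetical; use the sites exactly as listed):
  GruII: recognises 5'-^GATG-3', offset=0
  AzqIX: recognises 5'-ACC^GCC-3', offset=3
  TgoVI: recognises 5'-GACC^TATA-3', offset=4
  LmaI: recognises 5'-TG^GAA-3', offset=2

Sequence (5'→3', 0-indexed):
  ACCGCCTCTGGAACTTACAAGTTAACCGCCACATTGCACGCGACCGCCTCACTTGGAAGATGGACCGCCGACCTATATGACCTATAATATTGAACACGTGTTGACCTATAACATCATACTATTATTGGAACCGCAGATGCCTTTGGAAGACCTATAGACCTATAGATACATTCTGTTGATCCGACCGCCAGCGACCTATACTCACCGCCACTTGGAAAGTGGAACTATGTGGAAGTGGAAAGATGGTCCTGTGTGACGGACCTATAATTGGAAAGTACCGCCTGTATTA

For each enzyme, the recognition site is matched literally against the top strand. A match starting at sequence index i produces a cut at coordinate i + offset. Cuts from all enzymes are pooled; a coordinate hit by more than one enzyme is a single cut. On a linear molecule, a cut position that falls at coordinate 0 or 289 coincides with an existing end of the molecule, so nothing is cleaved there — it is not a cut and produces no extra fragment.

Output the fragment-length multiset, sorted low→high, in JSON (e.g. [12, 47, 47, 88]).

[3,3,4,6,7,7,7,7,8,8,8,8,8,9,9,10,10,10,10,10,10,17,18,21,21,24,26]

Site scan:
  GruII GATG/0: at [58, 135, 241] ⇒ [58, 135, 241]
  AzqIX ACCGCC/3: at [0, 24, 42, 63, 183, 203, 276] ⇒ [3, 27, 45, 66, 186, 206, 279]
  TgoVI GACCTATA/4: at [69, 78, 102, 148, 156, 192, 258] ⇒ [73, 82, 106, 152, 160, 196, 262]
  LmaI TGGAA/2: at [8, 53, 125, 143, 212, 219, 229, 235, 268] ⇒ [10, 55, 127, 145, 214, 221, 231, 237, 270]

All cut coordinates (distinct, sorted): [3, 10, 27, 45, 55, 58, 66, 73, 82, 106, 127, 135, 145, 152, 160, 186, 196, 206, 214, 221, 231, 237, 241, 262, 270, 279]

Fragments:
  [0,3): 3 bp
  [3,10): 7 bp
  [10,27): 17 bp
  [27,45): 18 bp
  [45,55): 10 bp
  [55,58): 3 bp
  [58,66): 8 bp
  [66,73): 7 bp
  [73,82): 9 bp
  [82,106): 24 bp
  [106,127): 21 bp
  [127,135): 8 bp
  [135,145): 10 bp
  [145,152): 7 bp
  [152,160): 8 bp
  [160,186): 26 bp
  [186,196): 10 bp
  [196,206): 10 bp
  [206,214): 8 bp
  [214,221): 7 bp
  [221,231): 10 bp
  [231,237): 6 bp
  [237,241): 4 bp
  [241,262): 21 bp
  [262,270): 8 bp
  [270,279): 9 bp
  [279,289): 10 bp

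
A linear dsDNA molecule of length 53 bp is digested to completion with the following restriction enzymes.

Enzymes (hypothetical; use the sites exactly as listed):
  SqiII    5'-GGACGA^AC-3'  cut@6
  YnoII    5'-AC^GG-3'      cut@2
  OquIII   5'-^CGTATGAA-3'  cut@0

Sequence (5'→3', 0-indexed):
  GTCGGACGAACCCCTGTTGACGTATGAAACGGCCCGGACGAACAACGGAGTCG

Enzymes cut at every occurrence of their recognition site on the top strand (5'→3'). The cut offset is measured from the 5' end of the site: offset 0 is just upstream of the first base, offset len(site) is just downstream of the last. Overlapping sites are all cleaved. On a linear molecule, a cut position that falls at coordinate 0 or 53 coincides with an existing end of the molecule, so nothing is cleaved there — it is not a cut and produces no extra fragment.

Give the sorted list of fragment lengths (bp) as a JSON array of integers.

Site scan:
  SqiII GGACGAAC/6: at [3, 35] ⇒ [9, 41]
  YnoII ACGG/2: at [28, 44] ⇒ [30, 46]
  OquIII CGTATGAA/0: at [20] ⇒ [20]

All cut coordinates (distinct, sorted): [9, 20, 30, 41, 46]

Fragments:
  [0,9): 9 bp
  [9,20): 11 bp
  [20,30): 10 bp
  [30,41): 11 bp
  [41,46): 5 bp
  [46,53): 7 bp

[5,7,9,10,11,11]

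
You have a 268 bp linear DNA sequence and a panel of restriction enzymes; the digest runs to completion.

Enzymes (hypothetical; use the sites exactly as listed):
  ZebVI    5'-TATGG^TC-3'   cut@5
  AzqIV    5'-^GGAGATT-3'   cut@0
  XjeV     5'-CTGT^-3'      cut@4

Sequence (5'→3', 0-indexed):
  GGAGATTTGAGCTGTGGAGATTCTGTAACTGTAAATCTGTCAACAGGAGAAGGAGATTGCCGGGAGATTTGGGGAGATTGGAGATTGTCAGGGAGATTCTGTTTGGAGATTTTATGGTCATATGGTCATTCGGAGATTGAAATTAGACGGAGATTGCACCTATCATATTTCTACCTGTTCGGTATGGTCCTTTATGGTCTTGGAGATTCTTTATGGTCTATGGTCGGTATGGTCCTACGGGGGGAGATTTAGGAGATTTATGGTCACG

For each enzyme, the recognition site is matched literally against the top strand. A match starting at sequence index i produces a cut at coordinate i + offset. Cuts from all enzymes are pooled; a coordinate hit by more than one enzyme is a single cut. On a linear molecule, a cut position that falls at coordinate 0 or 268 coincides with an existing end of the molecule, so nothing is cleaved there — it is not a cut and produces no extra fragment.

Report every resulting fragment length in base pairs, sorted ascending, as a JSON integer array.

[2,4,5,6,6,7,7,8,8,9,9,9,10,10,10,11,11,11,11,12,12,13,15,15,17,30]

Scan for sites:
  ZebVI (TATGGTC, off=5): starts [112, 120, 182, 192, 211, 218, 227, 258] → cuts [117, 125, 187, 197, 216, 223, 232, 263]
  AzqIV (GGAGATT, off=0): starts [0, 15, 51, 62, 72, 79, 91, 104, 131, 148, 201, 242, 251] → cuts [15, 51, 62, 72, 79, 91, 104, 131, 148, 201, 242, 251] (position 0 is a terminus of the linear molecule — no cut)
  XjeV (CTGT, off=4): starts [11, 22, 28, 36, 98, 174] → cuts [15, 26, 32, 40, 102, 178]

Pooled cuts: [15, 26, 32, 40, 51, 62, 72, 79, 91, 102, 104, 117, 125, 131, 148, 178, 187, 197, 201, 216, 223, 232, 242, 251, 263]

Fragment lengths:
  [0,15): 15 bp
  [15,26): 11 bp
  [26,32): 6 bp
  [32,40): 8 bp
  [40,51): 11 bp
  [51,62): 11 bp
  [62,72): 10 bp
  [72,79): 7 bp
  [79,91): 12 bp
  [91,102): 11 bp
  [102,104): 2 bp
  [104,117): 13 bp
  [117,125): 8 bp
  [125,131): 6 bp
  [131,148): 17 bp
  [148,178): 30 bp
  [178,187): 9 bp
  [187,197): 10 bp
  [197,201): 4 bp
  [201,216): 15 bp
  [216,223): 7 bp
  [223,232): 9 bp
  [232,242): 10 bp
  [242,251): 9 bp
  [251,263): 12 bp
  [263,268): 5 bp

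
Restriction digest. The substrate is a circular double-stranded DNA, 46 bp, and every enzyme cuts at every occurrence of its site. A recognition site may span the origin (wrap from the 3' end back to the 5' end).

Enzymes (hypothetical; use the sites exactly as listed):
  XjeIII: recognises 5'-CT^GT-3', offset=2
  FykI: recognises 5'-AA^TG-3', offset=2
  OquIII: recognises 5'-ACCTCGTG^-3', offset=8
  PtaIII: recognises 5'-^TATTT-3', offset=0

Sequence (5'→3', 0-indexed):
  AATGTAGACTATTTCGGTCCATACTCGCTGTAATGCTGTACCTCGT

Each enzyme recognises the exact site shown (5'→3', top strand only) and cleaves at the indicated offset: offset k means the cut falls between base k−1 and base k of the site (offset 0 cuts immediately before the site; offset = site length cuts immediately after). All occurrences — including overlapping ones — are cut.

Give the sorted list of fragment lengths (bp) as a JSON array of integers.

Scan for sites:
  XjeIII (CTGT, off=2): starts [27, 35] → cuts [29, 37]
  FykI (AATG, off=2): starts [0, 31] → cuts [2, 33]
  OquIII (ACCTCGTG, off=8): no sites
  PtaIII (TATTT, off=0): starts [9] → cuts [9]

All cut coordinates (distinct, sorted): [2, 9, 29, 33, 37]

Fragment lengths:
  2→9: 7 bp
  9→29: 20 bp
  29→33: 4 bp
  33→37: 4 bp
  37→2 (wrap): 46-37+2 = 11 bp

[4,4,7,11,20]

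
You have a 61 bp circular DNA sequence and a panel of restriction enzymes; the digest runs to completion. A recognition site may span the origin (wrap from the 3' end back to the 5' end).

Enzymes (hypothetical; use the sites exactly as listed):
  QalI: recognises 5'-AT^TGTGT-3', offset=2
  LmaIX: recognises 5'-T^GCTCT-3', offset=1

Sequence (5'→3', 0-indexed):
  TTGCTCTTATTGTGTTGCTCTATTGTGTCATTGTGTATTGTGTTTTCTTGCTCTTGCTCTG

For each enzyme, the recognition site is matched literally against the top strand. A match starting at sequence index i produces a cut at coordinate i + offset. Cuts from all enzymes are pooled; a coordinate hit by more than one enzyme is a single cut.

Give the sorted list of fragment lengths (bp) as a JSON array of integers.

[6,6,7,7,8,8,8,11]

Site scan:
  QalI ATTGTGT/2: at [8, 21, 29, 36] ⇒ [10, 23, 31, 38]
  LmaIX TGCTCT/1: at [1, 15, 48, 54] ⇒ [2, 16, 49, 55]

Pooled cuts: [2, 10, 16, 23, 31, 38, 49, 55]

Fragment lengths:
  2→10: 8 bp
  10→16: 6 bp
  16→23: 7 bp
  23→31: 8 bp
  31→38: 7 bp
  38→49: 11 bp
  49→55: 6 bp
  55→2 (wrap): 61-55+2 = 8 bp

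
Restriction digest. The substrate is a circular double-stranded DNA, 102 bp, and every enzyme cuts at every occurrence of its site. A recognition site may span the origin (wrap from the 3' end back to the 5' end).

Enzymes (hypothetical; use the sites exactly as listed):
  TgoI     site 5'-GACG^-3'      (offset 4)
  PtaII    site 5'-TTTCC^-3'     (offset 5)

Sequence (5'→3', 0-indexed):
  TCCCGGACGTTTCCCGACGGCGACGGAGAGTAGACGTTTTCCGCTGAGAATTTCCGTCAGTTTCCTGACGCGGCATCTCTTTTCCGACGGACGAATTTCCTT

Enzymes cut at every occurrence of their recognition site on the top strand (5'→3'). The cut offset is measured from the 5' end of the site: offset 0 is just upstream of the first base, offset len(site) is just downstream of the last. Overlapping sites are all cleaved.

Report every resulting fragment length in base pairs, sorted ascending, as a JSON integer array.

[4,4,5,5,5,5,6,6,6,7,10,11,13,15]

Site scan:
  TgoI GACG/4: at [5, 15, 21, 32, 66, 85, 89] ⇒ [9, 19, 25, 36, 70, 89, 93]
  PtaII TTTCC/5: at [9, 37, 50, 60, 80, 95, 100] ⇒ [3, 14, 42, 55, 65, 85, 100]

All cut coordinates (distinct, sorted): [3, 9, 14, 19, 25, 36, 42, 55, 65, 70, 85, 89, 93, 100]

Fragments:
  3→9: 6 bp
  9→14: 5 bp
  14→19: 5 bp
  19→25: 6 bp
  25→36: 11 bp
  36→42: 6 bp
  42→55: 13 bp
  55→65: 10 bp
  65→70: 5 bp
  70→85: 15 bp
  85→89: 4 bp
  89→93: 4 bp
  93→100: 7 bp
  100→3 (wrap): 102-100+3 = 5 bp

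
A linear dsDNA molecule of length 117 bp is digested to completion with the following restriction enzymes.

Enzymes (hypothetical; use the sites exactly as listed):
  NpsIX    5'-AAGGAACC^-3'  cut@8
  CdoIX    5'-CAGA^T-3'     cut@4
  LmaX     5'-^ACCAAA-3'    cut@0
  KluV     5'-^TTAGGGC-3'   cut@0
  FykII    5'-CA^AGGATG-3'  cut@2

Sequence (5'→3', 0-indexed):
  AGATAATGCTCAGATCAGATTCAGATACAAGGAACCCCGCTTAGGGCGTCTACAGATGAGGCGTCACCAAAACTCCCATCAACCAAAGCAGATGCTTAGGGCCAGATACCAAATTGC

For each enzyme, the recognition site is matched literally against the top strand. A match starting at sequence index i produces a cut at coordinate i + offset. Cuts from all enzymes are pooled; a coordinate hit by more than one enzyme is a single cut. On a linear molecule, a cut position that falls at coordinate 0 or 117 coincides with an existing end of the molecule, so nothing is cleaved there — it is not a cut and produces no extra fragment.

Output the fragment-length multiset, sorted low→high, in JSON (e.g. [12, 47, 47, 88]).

[1,3,4,5,6,9,10,11,11,11,14,16,16]

Scan for sites:
  NpsIX (AAGGAACC, off=8): starts [28] → cuts [36]
  CdoIX (CAGAT, off=4): starts [10, 15, 21, 52, 88, 102] → cuts [14, 19, 25, 56, 92, 106]
  LmaX (ACCAAA, off=0): starts [65, 81, 107] → cuts [65, 81, 107]
  KluV (TTAGGGC, off=0): starts [40, 95] → cuts [40, 95]
  FykII (CAAGGATG, off=2): no sites

Pooled cuts: [14, 19, 25, 36, 40, 56, 65, 81, 92, 95, 106, 107]

Fragment lengths:
  [0,14): 14 bp
  [14,19): 5 bp
  [19,25): 6 bp
  [25,36): 11 bp
  [36,40): 4 bp
  [40,56): 16 bp
  [56,65): 9 bp
  [65,81): 16 bp
  [81,92): 11 bp
  [92,95): 3 bp
  [95,106): 11 bp
  [106,107): 1 bp
  [107,117): 10 bp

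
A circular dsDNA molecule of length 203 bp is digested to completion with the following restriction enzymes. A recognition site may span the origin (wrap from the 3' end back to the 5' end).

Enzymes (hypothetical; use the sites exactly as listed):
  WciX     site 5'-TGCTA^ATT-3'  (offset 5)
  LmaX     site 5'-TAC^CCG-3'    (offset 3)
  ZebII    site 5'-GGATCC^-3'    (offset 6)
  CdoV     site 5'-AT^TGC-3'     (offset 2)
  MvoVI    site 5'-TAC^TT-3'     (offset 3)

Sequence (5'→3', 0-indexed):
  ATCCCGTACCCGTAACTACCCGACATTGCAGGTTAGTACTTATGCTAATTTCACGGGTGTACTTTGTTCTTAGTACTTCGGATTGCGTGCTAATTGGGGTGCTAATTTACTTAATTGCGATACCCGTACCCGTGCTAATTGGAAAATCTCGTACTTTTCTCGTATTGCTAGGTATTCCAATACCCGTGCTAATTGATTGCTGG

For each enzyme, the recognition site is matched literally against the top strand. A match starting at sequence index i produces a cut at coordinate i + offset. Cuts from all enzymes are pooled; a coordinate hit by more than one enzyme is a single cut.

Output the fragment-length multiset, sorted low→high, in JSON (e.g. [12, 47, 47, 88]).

Scan for sites:
  WciX TGCTAATT/5: at [42, 87, 99, 132, 186] ⇒ [47, 92, 104, 137, 191]
  LmaX TACCCG/3: at [6, 16, 120, 126, 180] ⇒ [9, 19, 123, 129, 183]
  ZebII GGATCC/6: at [201] ⇒ [4]
  CdoV ATTGC/2: at [24, 81, 113, 163, 195] ⇒ [26, 83, 115, 165, 197]
  MvoVI TACTT/3: at [36, 59, 73, 107, 151] ⇒ [39, 62, 76, 110, 154]

Pooled cuts: [4, 9, 19, 26, 39, 47, 62, 76, 83, 92, 104, 110, 115, 123, 129, 137, 154, 165, 183, 191, 197]

Fragments:
  4→9: 5 bp
  9→19: 10 bp
  19→26: 7 bp
  26→39: 13 bp
  39→47: 8 bp
  47→62: 15 bp
  62→76: 14 bp
  76→83: 7 bp
  83→92: 9 bp
  92→104: 12 bp
  104→110: 6 bp
  110→115: 5 bp
  115→123: 8 bp
  123→129: 6 bp
  129→137: 8 bp
  137→154: 17 bp
  154→165: 11 bp
  165→183: 18 bp
  183→191: 8 bp
  191→197: 6 bp
  197→4 (wrap): 203-197+4 = 10 bp

[5,5,6,6,6,7,7,8,8,8,8,9,10,10,11,12,13,14,15,17,18]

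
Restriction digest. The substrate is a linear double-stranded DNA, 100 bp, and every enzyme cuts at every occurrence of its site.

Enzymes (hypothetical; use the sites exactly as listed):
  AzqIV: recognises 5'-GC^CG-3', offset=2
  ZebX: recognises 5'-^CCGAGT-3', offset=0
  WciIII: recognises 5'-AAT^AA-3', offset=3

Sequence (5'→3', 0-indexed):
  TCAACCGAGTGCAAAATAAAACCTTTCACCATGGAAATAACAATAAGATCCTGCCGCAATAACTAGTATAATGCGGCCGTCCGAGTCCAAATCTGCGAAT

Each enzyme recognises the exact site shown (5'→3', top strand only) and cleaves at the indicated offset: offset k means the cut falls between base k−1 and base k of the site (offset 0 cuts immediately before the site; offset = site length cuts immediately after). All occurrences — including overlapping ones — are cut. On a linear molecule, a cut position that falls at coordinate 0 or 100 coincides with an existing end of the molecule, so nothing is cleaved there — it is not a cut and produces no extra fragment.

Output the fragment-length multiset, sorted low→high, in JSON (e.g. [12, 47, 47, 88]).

Scan for sites:
  AzqIV GCCG/2: at [52, 75] ⇒ [54, 77]
  ZebX CCGAGT/0: at [4, 80] ⇒ [4, 80]
  WciIII AATAA/3: at [14, 35, 41, 57] ⇒ [17, 38, 44, 60]

Pooled cuts: [4, 17, 38, 44, 54, 60, 77, 80]

Fragments:
  [0,4): 4 bp
  [4,17): 13 bp
  [17,38): 21 bp
  [38,44): 6 bp
  [44,54): 10 bp
  [54,60): 6 bp
  [60,77): 17 bp
  [77,80): 3 bp
  [80,100): 20 bp

[3,4,6,6,10,13,17,20,21]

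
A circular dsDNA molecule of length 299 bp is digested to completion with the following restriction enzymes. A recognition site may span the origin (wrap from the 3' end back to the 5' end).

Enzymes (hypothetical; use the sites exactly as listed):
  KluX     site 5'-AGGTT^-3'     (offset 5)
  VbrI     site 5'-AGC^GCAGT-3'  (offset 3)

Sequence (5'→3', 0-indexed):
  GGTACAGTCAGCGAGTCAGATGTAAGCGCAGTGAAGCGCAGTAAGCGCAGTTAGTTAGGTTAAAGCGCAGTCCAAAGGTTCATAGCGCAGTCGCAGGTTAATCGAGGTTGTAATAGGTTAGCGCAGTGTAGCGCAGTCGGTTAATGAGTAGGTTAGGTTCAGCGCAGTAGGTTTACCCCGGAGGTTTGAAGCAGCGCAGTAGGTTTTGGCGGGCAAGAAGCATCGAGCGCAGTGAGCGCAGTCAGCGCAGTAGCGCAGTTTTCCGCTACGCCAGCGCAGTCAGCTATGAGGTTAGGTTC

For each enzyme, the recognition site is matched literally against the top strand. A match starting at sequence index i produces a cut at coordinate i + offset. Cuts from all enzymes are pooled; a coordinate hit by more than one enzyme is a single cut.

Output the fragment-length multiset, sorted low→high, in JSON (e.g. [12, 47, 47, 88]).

Site scan:
  KluX (AGGTT, off=5): starts [56, 75, 94, 104, 114, 149, 154, 168, 181, 200, 288, 293] → cuts [61, 80, 99, 109, 119, 154, 159, 173, 186, 205, 293, 298]
  VbrI (AGCGCAGT, off=3): starts [24, 34, 43, 63, 83, 119, 129, 160, 192, 225, 234, 243, 251, 272] → cuts [27, 37, 46, 66, 86, 122, 132, 163, 195, 228, 237, 246, 254, 275]

Pooled cuts: [27, 37, 46, 61, 66, 80, 86, 99, 109, 119, 122, 132, 154, 159, 163, 173, 186, 195, 205, 228, 237, 246, 254, 275, 293, 298]

Fragments:
  27→37: 10 bp
  37→46: 9 bp
  46→61: 15 bp
  61→66: 5 bp
  66→80: 14 bp
  80→86: 6 bp
  86→99: 13 bp
  99→109: 10 bp
  109→119: 10 bp
  119→122: 3 bp
  122→132: 10 bp
  132→154: 22 bp
  154→159: 5 bp
  159→163: 4 bp
  163→173: 10 bp
  173→186: 13 bp
  186→195: 9 bp
  195→205: 10 bp
  205→228: 23 bp
  228→237: 9 bp
  237→246: 9 bp
  246→254: 8 bp
  254→275: 21 bp
  275→293: 18 bp
  293→298: 5 bp
  298→27 (wrap): 299-298+27 = 28 bp

[3,4,5,5,5,6,8,9,9,9,9,10,10,10,10,10,10,13,13,14,15,18,21,22,23,28]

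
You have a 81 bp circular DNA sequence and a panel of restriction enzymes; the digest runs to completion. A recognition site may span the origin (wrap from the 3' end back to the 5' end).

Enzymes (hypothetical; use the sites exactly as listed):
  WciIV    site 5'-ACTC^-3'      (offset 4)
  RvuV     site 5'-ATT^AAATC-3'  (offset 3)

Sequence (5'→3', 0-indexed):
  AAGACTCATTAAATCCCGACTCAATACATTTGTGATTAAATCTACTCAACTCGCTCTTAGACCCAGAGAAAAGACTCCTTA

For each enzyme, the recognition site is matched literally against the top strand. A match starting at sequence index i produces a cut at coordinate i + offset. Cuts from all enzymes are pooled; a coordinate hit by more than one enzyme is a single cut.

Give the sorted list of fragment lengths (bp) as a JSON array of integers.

[3,5,10,11,12,15,25]

Per-enzyme occurrences:
  WciIV (ACTC, off=4): starts [3, 18, 43, 48, 73] → cuts [7, 22, 47, 52, 77]
  RvuV (ATTAAATC, off=3): starts [7, 34] → cuts [10, 37]

All cut coordinates (distinct, sorted): [7, 10, 22, 37, 47, 52, 77]

Fragments:
  7→10: 3 bp
  10→22: 12 bp
  22→37: 15 bp
  37→47: 10 bp
  47→52: 5 bp
  52→77: 25 bp
  77→7 (wrap): 81-77+7 = 11 bp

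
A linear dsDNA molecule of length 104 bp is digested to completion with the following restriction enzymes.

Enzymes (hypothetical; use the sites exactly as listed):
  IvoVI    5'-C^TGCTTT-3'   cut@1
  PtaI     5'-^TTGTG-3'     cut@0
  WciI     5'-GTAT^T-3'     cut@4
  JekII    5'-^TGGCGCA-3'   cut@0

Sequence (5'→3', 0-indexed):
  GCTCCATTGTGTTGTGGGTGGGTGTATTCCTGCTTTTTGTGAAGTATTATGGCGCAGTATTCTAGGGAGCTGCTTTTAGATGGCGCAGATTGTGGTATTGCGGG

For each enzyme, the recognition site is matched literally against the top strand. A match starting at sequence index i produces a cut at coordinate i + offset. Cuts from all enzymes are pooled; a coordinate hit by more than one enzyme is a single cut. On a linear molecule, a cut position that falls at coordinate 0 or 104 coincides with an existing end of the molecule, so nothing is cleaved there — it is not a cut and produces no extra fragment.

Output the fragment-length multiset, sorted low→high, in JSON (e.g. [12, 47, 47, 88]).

[2,3,5,6,6,6,9,9,10,10,11,11,16]

Per-enzyme occurrences:
  IvoVI (CTGCTTT, off=1): starts [29, 69] → cuts [30, 70]
  PtaI (TTGTG, off=0): starts [6, 11, 36, 89] → cuts [6, 11, 36, 89]
  WciI (GTATT, off=4): starts [23, 43, 56, 94] → cuts [27, 47, 60, 98]
  JekII (TGGCGCA, off=0): starts [49, 80] → cuts [49, 80]

All cut coordinates (distinct, sorted): [6, 11, 27, 30, 36, 47, 49, 60, 70, 80, 89, 98]

Fragment lengths:
  [0,6): 6 bp
  [6,11): 5 bp
  [11,27): 16 bp
  [27,30): 3 bp
  [30,36): 6 bp
  [36,47): 11 bp
  [47,49): 2 bp
  [49,60): 11 bp
  [60,70): 10 bp
  [70,80): 10 bp
  [80,89): 9 bp
  [89,98): 9 bp
  [98,104): 6 bp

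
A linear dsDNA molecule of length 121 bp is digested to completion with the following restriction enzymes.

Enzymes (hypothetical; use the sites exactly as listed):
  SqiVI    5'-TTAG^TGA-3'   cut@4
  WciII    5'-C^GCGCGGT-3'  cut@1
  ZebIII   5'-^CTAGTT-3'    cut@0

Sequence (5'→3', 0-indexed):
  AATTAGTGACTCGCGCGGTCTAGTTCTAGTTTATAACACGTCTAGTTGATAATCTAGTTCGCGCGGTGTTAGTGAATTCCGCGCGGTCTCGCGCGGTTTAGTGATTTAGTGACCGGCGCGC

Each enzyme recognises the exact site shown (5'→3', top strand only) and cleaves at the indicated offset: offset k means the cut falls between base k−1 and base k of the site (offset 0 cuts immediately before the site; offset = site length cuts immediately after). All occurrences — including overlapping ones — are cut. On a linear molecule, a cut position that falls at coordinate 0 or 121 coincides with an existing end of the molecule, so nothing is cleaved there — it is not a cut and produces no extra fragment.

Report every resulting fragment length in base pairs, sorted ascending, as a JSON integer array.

Scan for sites:
  SqiVI (TTAGTGA, off=4): starts [2, 68, 97, 105] → cuts [6, 72, 101, 109]
  WciII (CGCGCGGT, off=1): starts [11, 59, 79, 89] → cuts [12, 60, 80, 90]
  ZebIII (CTAGTT, off=0): starts [19, 25, 41, 53] → cuts [19, 25, 41, 53]

Pooled cuts: [6, 12, 19, 25, 41, 53, 60, 72, 80, 90, 101, 109]

Fragments:
  [0,6): 6 bp
  [6,12): 6 bp
  [12,19): 7 bp
  [19,25): 6 bp
  [25,41): 16 bp
  [41,53): 12 bp
  [53,60): 7 bp
  [60,72): 12 bp
  [72,80): 8 bp
  [80,90): 10 bp
  [90,101): 11 bp
  [101,109): 8 bp
  [109,121): 12 bp

[6,6,6,7,7,8,8,10,11,12,12,12,16]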